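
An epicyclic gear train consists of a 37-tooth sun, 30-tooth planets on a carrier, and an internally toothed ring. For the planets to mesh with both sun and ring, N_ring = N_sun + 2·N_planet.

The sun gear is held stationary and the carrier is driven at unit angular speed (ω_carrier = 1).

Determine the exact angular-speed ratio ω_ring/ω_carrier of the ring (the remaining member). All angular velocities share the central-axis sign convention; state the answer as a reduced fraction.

134/97

N_ring = 37 + 2·30 = 97
37(ω_s−ω_c) = −97(ω_r−ω_c),  ω_s=0, ω_c=1
ω_r = 1 − (37/97)(0−1) = 134/97
ω_r/ω_c = 134/97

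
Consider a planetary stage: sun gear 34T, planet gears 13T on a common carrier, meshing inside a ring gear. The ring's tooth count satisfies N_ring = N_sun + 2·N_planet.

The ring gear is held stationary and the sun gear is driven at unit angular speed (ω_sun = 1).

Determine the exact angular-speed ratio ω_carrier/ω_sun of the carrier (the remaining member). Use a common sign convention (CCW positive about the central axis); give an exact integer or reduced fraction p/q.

N_ring = 34 + 2·13 = 60
34(ω_s−ω_c) = −60(ω_r−ω_c),  ω_r=0, ω_s=1
34(1−ω_c) = −60(0−ω_c)  ⇒  94ω_c = 34  ⇒  ω_c = 17/47
ω_c/ω_s = 17/47

17/47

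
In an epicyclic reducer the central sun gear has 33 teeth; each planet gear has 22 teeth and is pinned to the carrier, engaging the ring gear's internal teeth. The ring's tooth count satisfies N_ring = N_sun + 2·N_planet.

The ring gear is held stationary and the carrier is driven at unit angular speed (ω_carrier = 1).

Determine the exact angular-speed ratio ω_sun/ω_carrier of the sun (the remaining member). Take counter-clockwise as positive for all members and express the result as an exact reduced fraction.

10/3

N_ring = 33 + 2·22 = 77
33(ω_s−ω_c) = −77(ω_r−ω_c),  ω_r=0, ω_c=1
ω_s = 1 − (77/33)(0−1) = 10/3
ω_s/ω_c = 10/3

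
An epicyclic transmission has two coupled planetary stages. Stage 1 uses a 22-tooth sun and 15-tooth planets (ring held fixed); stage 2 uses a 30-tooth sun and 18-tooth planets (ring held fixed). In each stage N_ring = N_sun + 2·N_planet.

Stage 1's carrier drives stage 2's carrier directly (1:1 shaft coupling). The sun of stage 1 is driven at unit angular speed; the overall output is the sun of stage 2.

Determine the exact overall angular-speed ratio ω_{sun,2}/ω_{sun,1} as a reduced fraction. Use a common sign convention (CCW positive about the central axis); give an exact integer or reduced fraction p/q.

176/185

Stage 1: N_ring = 22 + 2·15 = 52
Stage 1: 22(ω_s−ω_c) = −52(ω_r−ω_c),  ω_r=0, ω_s=1
Stage 1: 22(1−ω_c) = −52(0−ω_c)  ⇒  74ω_c = 22  ⇒  ω_c = 11/37
  ⇒ ω_c¹/ω_s¹ = 11/37
Stage 2: N_ring = 30 + 2·18 = 66
Stage 2: 30(ω_s−ω_c) = −66(ω_r−ω_c),  ω_r=0, ω_c=1
Stage 2: ω_s = 1 − (66/30)(0−1) = 16/5
  ⇒ ω_s²/ω_c² = 16/5
Coupling ω_c² = ω_c¹ ⇒ overall = 11/37 × 16/5 = 176/185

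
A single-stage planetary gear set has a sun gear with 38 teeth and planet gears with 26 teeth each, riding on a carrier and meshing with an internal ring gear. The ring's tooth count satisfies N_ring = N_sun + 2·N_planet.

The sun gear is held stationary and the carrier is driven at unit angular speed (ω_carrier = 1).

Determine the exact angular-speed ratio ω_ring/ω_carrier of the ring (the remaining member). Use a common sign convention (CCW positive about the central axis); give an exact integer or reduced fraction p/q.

N_ring = 38 + 2·26 = 90
38(ω_s−ω_c) = −90(ω_r−ω_c),  ω_s=0, ω_c=1
ω_r = 1 − (38/90)(0−1) = 64/45
ω_r/ω_c = 64/45

64/45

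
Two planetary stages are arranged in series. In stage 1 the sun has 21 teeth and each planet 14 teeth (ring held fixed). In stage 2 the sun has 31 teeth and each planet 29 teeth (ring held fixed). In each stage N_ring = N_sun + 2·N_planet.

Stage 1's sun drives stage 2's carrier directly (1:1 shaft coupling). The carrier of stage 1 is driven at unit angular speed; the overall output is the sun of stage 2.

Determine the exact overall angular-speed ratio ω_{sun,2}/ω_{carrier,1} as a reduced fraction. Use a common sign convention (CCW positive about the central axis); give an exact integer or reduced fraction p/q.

Stage 1: N_ring = 21 + 2·14 = 49
Stage 1: 21(ω_s−ω_c) = −49(ω_r−ω_c),  ω_r=0, ω_c=1
Stage 1: ω_s = 1 − (49/21)(0−1) = 10/3
  ⇒ ω_s¹/ω_c¹ = 10/3
Stage 2: N_ring = 31 + 2·29 = 89
Stage 2: 31(ω_s−ω_c) = −89(ω_r−ω_c),  ω_r=0, ω_c=1
Stage 2: ω_s = 1 − (89/31)(0−1) = 120/31
  ⇒ ω_s²/ω_c² = 120/31
Coupling ω_c² = ω_s¹ ⇒ overall = 10/3 × 120/31 = 400/31

400/31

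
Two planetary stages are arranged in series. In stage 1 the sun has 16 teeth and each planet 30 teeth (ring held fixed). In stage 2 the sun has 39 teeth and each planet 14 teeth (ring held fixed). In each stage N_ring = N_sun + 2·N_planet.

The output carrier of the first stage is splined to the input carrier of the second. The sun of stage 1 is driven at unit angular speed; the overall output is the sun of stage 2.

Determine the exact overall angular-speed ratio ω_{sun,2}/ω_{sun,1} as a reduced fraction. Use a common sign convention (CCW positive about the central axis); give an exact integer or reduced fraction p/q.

Stage 1: N_ring = 16 + 2·30 = 76
Stage 1: 16(ω_s−ω_c) = −76(ω_r−ω_c),  ω_r=0, ω_s=1
Stage 1: 16(1−ω_c) = −76(0−ω_c)  ⇒  92ω_c = 16  ⇒  ω_c = 4/23
  ⇒ ω_c¹/ω_s¹ = 4/23
Stage 2: N_ring = 39 + 2·14 = 67
Stage 2: 39(ω_s−ω_c) = −67(ω_r−ω_c),  ω_r=0, ω_c=1
Stage 2: ω_s = 1 − (67/39)(0−1) = 106/39
  ⇒ ω_s²/ω_c² = 106/39
Coupling ω_c² = ω_c¹ ⇒ overall = 4/23 × 106/39 = 424/897

424/897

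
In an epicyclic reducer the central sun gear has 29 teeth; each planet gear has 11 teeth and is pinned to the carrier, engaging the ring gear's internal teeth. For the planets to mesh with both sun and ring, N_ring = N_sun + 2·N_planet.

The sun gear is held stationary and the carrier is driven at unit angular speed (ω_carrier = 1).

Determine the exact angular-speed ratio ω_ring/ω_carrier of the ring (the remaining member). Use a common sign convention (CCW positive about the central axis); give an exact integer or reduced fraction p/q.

N_ring = 29 + 2·11 = 51
29(ω_s−ω_c) = −51(ω_r−ω_c),  ω_s=0, ω_c=1
ω_r = 1 − (29/51)(0−1) = 80/51
ω_r/ω_c = 80/51

80/51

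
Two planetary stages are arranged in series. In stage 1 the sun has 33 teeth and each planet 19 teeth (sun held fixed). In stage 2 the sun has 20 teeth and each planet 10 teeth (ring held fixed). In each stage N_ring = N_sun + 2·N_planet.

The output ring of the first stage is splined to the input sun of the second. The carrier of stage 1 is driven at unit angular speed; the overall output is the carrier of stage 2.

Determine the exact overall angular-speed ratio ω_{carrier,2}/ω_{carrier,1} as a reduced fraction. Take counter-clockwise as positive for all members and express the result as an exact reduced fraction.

104/213

Stage 1: N_ring = 33 + 2·19 = 71
Stage 1: 33(ω_s−ω_c) = −71(ω_r−ω_c),  ω_s=0, ω_c=1
Stage 1: ω_r = 1 − (33/71)(0−1) = 104/71
  ⇒ ω_r¹/ω_c¹ = 104/71
Stage 2: N_ring = 20 + 2·10 = 40
Stage 2: 20(ω_s−ω_c) = −40(ω_r−ω_c),  ω_r=0, ω_s=1
Stage 2: 20(1−ω_c) = −40(0−ω_c)  ⇒  60ω_c = 20  ⇒  ω_c = 1/3
  ⇒ ω_c²/ω_s² = 1/3
Coupling ω_s² = ω_r¹ ⇒ overall = 104/71 × 1/3 = 104/213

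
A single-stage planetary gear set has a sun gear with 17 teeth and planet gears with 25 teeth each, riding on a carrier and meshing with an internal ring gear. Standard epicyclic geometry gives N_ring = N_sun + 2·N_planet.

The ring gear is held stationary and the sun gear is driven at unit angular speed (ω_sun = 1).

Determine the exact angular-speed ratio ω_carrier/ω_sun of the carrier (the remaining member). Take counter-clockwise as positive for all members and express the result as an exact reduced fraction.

N_ring = 17 + 2·25 = 67
17(ω_s−ω_c) = −67(ω_r−ω_c),  ω_r=0, ω_s=1
17(1−ω_c) = −67(0−ω_c)  ⇒  84ω_c = 17  ⇒  ω_c = 17/84
ω_c/ω_s = 17/84

17/84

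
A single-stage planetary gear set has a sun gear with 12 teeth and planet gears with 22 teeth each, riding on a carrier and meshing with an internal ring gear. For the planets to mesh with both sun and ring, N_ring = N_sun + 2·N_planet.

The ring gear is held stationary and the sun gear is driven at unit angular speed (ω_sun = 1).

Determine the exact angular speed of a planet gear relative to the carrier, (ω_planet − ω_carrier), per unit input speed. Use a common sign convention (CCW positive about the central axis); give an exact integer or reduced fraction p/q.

-84/187

N_ring = 12 + 2·22 = 56
12(ω_s−ω_c) = −56(ω_r−ω_c),  ω_r=0, ω_s=1
12(1−ω_c) = −56(0−ω_c)  ⇒  68ω_c = 12  ⇒  ω_c = 3/17
sun–planet: 12·(1−3/17) = −22·(ω_p−ω_c)  ⇒  ω_p−ω_c = −(12/22)·(14/17) = -84/187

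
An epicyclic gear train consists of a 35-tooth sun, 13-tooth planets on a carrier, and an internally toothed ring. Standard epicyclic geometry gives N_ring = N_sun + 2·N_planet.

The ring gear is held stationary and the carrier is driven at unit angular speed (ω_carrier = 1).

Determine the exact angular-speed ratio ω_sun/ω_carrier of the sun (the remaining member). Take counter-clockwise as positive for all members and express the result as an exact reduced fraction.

N_ring = 35 + 2·13 = 61
35(ω_s−ω_c) = −61(ω_r−ω_c),  ω_r=0, ω_c=1
ω_s = 1 − (61/35)(0−1) = 96/35
ω_s/ω_c = 96/35

96/35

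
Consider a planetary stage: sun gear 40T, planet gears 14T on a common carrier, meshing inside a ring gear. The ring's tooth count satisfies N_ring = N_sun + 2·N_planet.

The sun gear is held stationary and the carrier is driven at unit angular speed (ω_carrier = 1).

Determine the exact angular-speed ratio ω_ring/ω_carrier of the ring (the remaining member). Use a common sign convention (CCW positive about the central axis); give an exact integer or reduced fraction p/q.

27/17

N_ring = 40 + 2·14 = 68
40(ω_s−ω_c) = −68(ω_r−ω_c),  ω_s=0, ω_c=1
ω_r = 1 − (40/68)(0−1) = 27/17
ω_r/ω_c = 27/17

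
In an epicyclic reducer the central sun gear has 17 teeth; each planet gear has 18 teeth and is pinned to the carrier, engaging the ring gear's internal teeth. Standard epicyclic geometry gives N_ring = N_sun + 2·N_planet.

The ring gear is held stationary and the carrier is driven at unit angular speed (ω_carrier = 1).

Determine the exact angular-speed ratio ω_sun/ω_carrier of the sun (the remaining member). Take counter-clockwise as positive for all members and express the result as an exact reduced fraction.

70/17

N_ring = 17 + 2·18 = 53
17(ω_s−ω_c) = −53(ω_r−ω_c),  ω_r=0, ω_c=1
ω_s = 1 − (53/17)(0−1) = 70/17
ω_s/ω_c = 70/17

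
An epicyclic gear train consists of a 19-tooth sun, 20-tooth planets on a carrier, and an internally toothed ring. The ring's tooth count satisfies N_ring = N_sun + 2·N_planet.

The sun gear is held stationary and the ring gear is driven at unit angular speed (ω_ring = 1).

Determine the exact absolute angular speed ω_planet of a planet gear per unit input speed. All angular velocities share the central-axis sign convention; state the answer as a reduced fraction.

59/40

N_ring = 19 + 2·20 = 59
19(ω_s−ω_c) = −59(ω_r−ω_c),  ω_s=0, ω_r=1
19(0−ω_c) = −59(1−ω_c)  ⇒  78ω_c = 59  ⇒  ω_c = 59/78
sun–planet: 19·(0−59/78) = −20·(ω_p−ω_c)  ⇒  ω_p−ω_c = −(19/20)·(-59/78) = 1121/1560
ω_p = 59/78 + 1121/1560 = 59/40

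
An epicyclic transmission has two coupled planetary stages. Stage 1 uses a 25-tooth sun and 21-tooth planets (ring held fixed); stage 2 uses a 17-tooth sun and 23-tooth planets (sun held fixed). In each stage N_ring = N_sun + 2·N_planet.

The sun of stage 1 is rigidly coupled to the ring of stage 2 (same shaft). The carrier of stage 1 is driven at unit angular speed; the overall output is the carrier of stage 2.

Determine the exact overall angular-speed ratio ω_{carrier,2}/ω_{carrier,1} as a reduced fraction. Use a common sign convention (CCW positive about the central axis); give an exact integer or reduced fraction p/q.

1449/500

Stage 1: N_ring = 25 + 2·21 = 67
Stage 1: 25(ω_s−ω_c) = −67(ω_r−ω_c),  ω_r=0, ω_c=1
Stage 1: ω_s = 1 − (67/25)(0−1) = 92/25
  ⇒ ω_s¹/ω_c¹ = 92/25
Stage 2: N_ring = 17 + 2·23 = 63
Stage 2: 17(ω_s−ω_c) = −63(ω_r−ω_c),  ω_s=0, ω_r=1
Stage 2: 17(0−ω_c) = −63(1−ω_c)  ⇒  80ω_c = 63  ⇒  ω_c = 63/80
  ⇒ ω_c²/ω_r² = 63/80
Coupling ω_r² = ω_s¹ ⇒ overall = 92/25 × 63/80 = 1449/500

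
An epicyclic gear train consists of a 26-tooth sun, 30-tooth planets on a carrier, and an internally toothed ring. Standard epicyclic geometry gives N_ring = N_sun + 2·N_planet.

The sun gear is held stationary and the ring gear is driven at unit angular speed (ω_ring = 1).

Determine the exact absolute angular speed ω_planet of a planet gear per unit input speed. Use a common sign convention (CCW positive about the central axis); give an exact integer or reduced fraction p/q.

N_ring = 26 + 2·30 = 86
26(ω_s−ω_c) = −86(ω_r−ω_c),  ω_s=0, ω_r=1
26(0−ω_c) = −86(1−ω_c)  ⇒  112ω_c = 86  ⇒  ω_c = 43/56
sun–planet: 26·(0−43/56) = −30·(ω_p−ω_c)  ⇒  ω_p−ω_c = −(26/30)·(-43/56) = 559/840
ω_p = 43/56 + 559/840 = 43/30

43/30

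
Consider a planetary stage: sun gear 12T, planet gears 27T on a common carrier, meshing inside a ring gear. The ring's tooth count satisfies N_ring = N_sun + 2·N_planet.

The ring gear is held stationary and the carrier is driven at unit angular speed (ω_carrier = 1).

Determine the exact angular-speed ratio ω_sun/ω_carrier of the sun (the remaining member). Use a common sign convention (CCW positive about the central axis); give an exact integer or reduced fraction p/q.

13/2

N_ring = 12 + 2·27 = 66
12(ω_s−ω_c) = −66(ω_r−ω_c),  ω_r=0, ω_c=1
ω_s = 1 − (66/12)(0−1) = 13/2
ω_s/ω_c = 13/2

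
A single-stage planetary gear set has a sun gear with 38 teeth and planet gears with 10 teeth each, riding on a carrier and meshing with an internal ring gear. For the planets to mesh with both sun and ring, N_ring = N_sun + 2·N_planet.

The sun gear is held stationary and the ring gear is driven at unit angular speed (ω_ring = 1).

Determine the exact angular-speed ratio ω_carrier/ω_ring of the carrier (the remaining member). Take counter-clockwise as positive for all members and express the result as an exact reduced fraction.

29/48

N_ring = 38 + 2·10 = 58
38(ω_s−ω_c) = −58(ω_r−ω_c),  ω_s=0, ω_r=1
38(0−ω_c) = −58(1−ω_c)  ⇒  96ω_c = 58  ⇒  ω_c = 29/48
ω_c/ω_r = 29/48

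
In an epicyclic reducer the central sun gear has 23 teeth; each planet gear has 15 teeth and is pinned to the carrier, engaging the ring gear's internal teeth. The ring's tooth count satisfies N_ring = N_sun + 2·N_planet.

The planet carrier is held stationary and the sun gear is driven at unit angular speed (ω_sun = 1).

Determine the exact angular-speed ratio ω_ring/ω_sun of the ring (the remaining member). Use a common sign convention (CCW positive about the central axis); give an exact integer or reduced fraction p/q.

-23/53

N_ring = 23 + 2·15 = 53
23(ω_s−ω_c) = −53(ω_r−ω_c),  ω_c=0, ω_s=1
ω_r = 0 − (23/53)(1−0) = -23/53
ω_r/ω_s = -23/53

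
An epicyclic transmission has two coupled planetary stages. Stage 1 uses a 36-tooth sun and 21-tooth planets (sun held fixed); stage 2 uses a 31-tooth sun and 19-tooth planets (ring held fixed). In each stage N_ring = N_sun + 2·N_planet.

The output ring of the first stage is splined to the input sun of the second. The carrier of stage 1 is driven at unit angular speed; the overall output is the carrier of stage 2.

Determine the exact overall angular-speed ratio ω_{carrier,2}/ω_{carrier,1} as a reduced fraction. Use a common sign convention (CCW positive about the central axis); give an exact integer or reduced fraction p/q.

Stage 1: N_ring = 36 + 2·21 = 78
Stage 1: 36(ω_s−ω_c) = −78(ω_r−ω_c),  ω_s=0, ω_c=1
Stage 1: ω_r = 1 − (36/78)(0−1) = 19/13
  ⇒ ω_r¹/ω_c¹ = 19/13
Stage 2: N_ring = 31 + 2·19 = 69
Stage 2: 31(ω_s−ω_c) = −69(ω_r−ω_c),  ω_r=0, ω_s=1
Stage 2: 31(1−ω_c) = −69(0−ω_c)  ⇒  100ω_c = 31  ⇒  ω_c = 31/100
  ⇒ ω_c²/ω_s² = 31/100
Coupling ω_s² = ω_r¹ ⇒ overall = 19/13 × 31/100 = 589/1300

589/1300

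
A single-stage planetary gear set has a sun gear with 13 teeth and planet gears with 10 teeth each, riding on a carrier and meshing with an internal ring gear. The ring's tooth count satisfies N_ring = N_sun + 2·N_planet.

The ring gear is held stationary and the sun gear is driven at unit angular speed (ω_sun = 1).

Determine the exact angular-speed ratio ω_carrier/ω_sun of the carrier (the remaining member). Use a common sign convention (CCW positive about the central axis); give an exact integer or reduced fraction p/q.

13/46

N_ring = 13 + 2·10 = 33
13(ω_s−ω_c) = −33(ω_r−ω_c),  ω_r=0, ω_s=1
13(1−ω_c) = −33(0−ω_c)  ⇒  46ω_c = 13  ⇒  ω_c = 13/46
ω_c/ω_s = 13/46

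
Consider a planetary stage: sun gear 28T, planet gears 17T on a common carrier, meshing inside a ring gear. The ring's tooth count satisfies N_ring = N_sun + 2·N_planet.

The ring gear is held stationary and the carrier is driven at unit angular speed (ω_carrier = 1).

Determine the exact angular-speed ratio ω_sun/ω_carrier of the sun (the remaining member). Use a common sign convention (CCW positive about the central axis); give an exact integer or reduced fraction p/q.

45/14

N_ring = 28 + 2·17 = 62
28(ω_s−ω_c) = −62(ω_r−ω_c),  ω_r=0, ω_c=1
ω_s = 1 − (62/28)(0−1) = 45/14
ω_s/ω_c = 45/14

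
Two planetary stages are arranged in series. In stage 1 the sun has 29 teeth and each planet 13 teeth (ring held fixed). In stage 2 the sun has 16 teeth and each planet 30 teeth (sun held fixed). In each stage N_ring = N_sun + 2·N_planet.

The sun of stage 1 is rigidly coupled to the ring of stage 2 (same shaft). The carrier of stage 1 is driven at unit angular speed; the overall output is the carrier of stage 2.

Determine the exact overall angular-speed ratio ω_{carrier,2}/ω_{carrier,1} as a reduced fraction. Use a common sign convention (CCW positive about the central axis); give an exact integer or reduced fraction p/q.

1596/667

Stage 1: N_ring = 29 + 2·13 = 55
Stage 1: 29(ω_s−ω_c) = −55(ω_r−ω_c),  ω_r=0, ω_c=1
Stage 1: ω_s = 1 − (55/29)(0−1) = 84/29
  ⇒ ω_s¹/ω_c¹ = 84/29
Stage 2: N_ring = 16 + 2·30 = 76
Stage 2: 16(ω_s−ω_c) = −76(ω_r−ω_c),  ω_s=0, ω_r=1
Stage 2: 16(0−ω_c) = −76(1−ω_c)  ⇒  92ω_c = 76  ⇒  ω_c = 19/23
  ⇒ ω_c²/ω_r² = 19/23
Coupling ω_r² = ω_s¹ ⇒ overall = 84/29 × 19/23 = 1596/667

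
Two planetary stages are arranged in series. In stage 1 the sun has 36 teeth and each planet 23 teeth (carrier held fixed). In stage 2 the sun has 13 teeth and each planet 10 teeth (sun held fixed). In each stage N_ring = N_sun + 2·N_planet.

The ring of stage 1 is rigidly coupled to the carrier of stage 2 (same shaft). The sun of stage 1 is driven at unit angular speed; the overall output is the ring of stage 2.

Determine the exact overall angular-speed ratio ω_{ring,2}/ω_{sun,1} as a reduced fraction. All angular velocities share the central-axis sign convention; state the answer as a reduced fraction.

-276/451

Stage 1: N_ring = 36 + 2·23 = 82
Stage 1: 36(ω_s−ω_c) = −82(ω_r−ω_c),  ω_c=0, ω_s=1
Stage 1: ω_r = 0 − (36/82)(1−0) = -18/41
  ⇒ ω_r¹/ω_s¹ = -18/41
Stage 2: N_ring = 13 + 2·10 = 33
Stage 2: 13(ω_s−ω_c) = −33(ω_r−ω_c),  ω_s=0, ω_c=1
Stage 2: ω_r = 1 − (13/33)(0−1) = 46/33
  ⇒ ω_r²/ω_c² = 46/33
Coupling ω_c² = ω_r¹ ⇒ overall = -18/41 × 46/33 = -276/451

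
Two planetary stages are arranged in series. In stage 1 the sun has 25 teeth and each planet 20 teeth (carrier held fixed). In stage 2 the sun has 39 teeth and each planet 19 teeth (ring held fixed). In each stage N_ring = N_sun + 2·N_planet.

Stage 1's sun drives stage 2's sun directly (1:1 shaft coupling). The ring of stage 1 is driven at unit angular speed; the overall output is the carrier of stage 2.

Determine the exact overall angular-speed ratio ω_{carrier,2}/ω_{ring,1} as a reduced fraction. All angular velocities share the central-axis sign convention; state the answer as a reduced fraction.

Stage 1: N_ring = 25 + 2·20 = 65
Stage 1: 25(ω_s−ω_c) = −65(ω_r−ω_c),  ω_c=0, ω_r=1
Stage 1: ω_s = 0 − (65/25)(1−0) = -13/5
  ⇒ ω_s¹/ω_r¹ = -13/5
Stage 2: N_ring = 39 + 2·19 = 77
Stage 2: 39(ω_s−ω_c) = −77(ω_r−ω_c),  ω_r=0, ω_s=1
Stage 2: 39(1−ω_c) = −77(0−ω_c)  ⇒  116ω_c = 39  ⇒  ω_c = 39/116
  ⇒ ω_c²/ω_s² = 39/116
Coupling ω_s² = ω_s¹ ⇒ overall = -13/5 × 39/116 = -507/580

-507/580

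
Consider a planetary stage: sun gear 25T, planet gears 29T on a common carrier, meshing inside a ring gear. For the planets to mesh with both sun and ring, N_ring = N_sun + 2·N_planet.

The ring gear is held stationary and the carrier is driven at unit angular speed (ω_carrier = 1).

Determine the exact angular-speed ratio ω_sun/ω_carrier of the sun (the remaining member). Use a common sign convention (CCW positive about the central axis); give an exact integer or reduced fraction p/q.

N_ring = 25 + 2·29 = 83
25(ω_s−ω_c) = −83(ω_r−ω_c),  ω_r=0, ω_c=1
ω_s = 1 − (83/25)(0−1) = 108/25
ω_s/ω_c = 108/25

108/25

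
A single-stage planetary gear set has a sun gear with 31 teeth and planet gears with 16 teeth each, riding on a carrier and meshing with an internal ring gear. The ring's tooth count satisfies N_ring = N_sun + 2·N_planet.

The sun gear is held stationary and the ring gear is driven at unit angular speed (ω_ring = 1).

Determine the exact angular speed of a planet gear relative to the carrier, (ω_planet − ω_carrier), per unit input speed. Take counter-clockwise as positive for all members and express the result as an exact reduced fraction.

1953/1504

N_ring = 31 + 2·16 = 63
31(ω_s−ω_c) = −63(ω_r−ω_c),  ω_s=0, ω_r=1
31(0−ω_c) = −63(1−ω_c)  ⇒  94ω_c = 63  ⇒  ω_c = 63/94
sun–planet: 31·(0−63/94) = −16·(ω_p−ω_c)  ⇒  ω_p−ω_c = −(31/16)·(-63/94) = 1953/1504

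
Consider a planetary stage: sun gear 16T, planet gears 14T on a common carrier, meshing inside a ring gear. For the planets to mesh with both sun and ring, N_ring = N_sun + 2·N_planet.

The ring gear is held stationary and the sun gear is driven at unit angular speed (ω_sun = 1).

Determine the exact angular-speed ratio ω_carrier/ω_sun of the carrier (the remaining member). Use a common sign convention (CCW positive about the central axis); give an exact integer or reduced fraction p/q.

4/15

N_ring = 16 + 2·14 = 44
16(ω_s−ω_c) = −44(ω_r−ω_c),  ω_r=0, ω_s=1
16(1−ω_c) = −44(0−ω_c)  ⇒  60ω_c = 16  ⇒  ω_c = 4/15
ω_c/ω_s = 4/15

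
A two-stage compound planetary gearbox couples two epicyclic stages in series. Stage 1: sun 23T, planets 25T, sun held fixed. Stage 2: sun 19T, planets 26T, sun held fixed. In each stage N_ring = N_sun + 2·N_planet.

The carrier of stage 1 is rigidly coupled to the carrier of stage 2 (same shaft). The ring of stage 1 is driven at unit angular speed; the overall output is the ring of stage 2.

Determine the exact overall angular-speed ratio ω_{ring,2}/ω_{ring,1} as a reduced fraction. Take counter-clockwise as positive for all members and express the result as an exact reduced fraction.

1095/1136

Stage 1: N_ring = 23 + 2·25 = 73
Stage 1: 23(ω_s−ω_c) = −73(ω_r−ω_c),  ω_s=0, ω_r=1
Stage 1: 23(0−ω_c) = −73(1−ω_c)  ⇒  96ω_c = 73  ⇒  ω_c = 73/96
  ⇒ ω_c¹/ω_r¹ = 73/96
Stage 2: N_ring = 19 + 2·26 = 71
Stage 2: 19(ω_s−ω_c) = −71(ω_r−ω_c),  ω_s=0, ω_c=1
Stage 2: ω_r = 1 − (19/71)(0−1) = 90/71
  ⇒ ω_r²/ω_c² = 90/71
Coupling ω_c² = ω_c¹ ⇒ overall = 73/96 × 90/71 = 1095/1136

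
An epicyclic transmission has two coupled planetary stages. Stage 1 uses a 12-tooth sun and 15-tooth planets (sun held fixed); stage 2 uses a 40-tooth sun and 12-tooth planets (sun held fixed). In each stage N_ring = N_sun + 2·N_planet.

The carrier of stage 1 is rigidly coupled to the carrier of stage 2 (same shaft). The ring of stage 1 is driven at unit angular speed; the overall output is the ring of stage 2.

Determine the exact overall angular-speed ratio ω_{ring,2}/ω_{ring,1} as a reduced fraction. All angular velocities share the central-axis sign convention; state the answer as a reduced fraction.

Stage 1: N_ring = 12 + 2·15 = 42
Stage 1: 12(ω_s−ω_c) = −42(ω_r−ω_c),  ω_s=0, ω_r=1
Stage 1: 12(0−ω_c) = −42(1−ω_c)  ⇒  54ω_c = 42  ⇒  ω_c = 7/9
  ⇒ ω_c¹/ω_r¹ = 7/9
Stage 2: N_ring = 40 + 2·12 = 64
Stage 2: 40(ω_s−ω_c) = −64(ω_r−ω_c),  ω_s=0, ω_c=1
Stage 2: ω_r = 1 − (40/64)(0−1) = 13/8
  ⇒ ω_r²/ω_c² = 13/8
Coupling ω_c² = ω_c¹ ⇒ overall = 7/9 × 13/8 = 91/72

91/72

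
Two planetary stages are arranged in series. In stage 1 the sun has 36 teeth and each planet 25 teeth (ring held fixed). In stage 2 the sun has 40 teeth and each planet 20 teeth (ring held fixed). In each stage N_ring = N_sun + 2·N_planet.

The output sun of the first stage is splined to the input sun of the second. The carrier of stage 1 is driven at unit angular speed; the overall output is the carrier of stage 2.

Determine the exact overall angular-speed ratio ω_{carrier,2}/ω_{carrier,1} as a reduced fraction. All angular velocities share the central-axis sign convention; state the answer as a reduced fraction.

61/54

Stage 1: N_ring = 36 + 2·25 = 86
Stage 1: 36(ω_s−ω_c) = −86(ω_r−ω_c),  ω_r=0, ω_c=1
Stage 1: ω_s = 1 − (86/36)(0−1) = 61/18
  ⇒ ω_s¹/ω_c¹ = 61/18
Stage 2: N_ring = 40 + 2·20 = 80
Stage 2: 40(ω_s−ω_c) = −80(ω_r−ω_c),  ω_r=0, ω_s=1
Stage 2: 40(1−ω_c) = −80(0−ω_c)  ⇒  120ω_c = 40  ⇒  ω_c = 1/3
  ⇒ ω_c²/ω_s² = 1/3
Coupling ω_s² = ω_s¹ ⇒ overall = 61/18 × 1/3 = 61/54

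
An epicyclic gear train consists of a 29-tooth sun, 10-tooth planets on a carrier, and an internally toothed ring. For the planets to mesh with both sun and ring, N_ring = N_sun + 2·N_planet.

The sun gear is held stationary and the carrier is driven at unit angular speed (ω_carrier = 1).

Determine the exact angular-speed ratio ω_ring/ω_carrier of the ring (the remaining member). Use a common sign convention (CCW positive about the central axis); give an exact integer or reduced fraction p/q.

78/49

N_ring = 29 + 2·10 = 49
29(ω_s−ω_c) = −49(ω_r−ω_c),  ω_s=0, ω_c=1
ω_r = 1 − (29/49)(0−1) = 78/49
ω_r/ω_c = 78/49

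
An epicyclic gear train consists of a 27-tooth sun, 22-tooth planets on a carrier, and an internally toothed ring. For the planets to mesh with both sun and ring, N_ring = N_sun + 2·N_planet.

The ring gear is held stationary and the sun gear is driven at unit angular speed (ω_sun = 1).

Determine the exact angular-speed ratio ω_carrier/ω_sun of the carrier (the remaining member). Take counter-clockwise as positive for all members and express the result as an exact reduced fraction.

N_ring = 27 + 2·22 = 71
27(ω_s−ω_c) = −71(ω_r−ω_c),  ω_r=0, ω_s=1
27(1−ω_c) = −71(0−ω_c)  ⇒  98ω_c = 27  ⇒  ω_c = 27/98
ω_c/ω_s = 27/98

27/98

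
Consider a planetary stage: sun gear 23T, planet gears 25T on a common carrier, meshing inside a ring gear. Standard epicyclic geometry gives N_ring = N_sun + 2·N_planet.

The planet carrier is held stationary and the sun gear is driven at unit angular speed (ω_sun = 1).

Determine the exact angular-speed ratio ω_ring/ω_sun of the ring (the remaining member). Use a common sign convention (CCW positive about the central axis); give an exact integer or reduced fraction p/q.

N_ring = 23 + 2·25 = 73
23(ω_s−ω_c) = −73(ω_r−ω_c),  ω_c=0, ω_s=1
ω_r = 0 − (23/73)(1−0) = -23/73
ω_r/ω_s = -23/73

-23/73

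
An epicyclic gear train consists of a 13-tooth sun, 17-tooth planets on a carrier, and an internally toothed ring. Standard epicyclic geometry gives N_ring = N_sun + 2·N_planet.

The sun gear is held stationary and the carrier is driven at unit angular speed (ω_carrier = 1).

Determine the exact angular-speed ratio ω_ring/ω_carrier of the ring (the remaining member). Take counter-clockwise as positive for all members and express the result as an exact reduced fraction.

60/47

N_ring = 13 + 2·17 = 47
13(ω_s−ω_c) = −47(ω_r−ω_c),  ω_s=0, ω_c=1
ω_r = 1 − (13/47)(0−1) = 60/47
ω_r/ω_c = 60/47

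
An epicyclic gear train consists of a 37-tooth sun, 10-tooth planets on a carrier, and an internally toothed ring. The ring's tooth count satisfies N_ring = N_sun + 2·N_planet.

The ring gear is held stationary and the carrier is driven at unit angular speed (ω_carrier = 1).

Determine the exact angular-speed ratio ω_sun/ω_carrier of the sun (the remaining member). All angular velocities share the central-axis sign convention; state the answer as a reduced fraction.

N_ring = 37 + 2·10 = 57
37(ω_s−ω_c) = −57(ω_r−ω_c),  ω_r=0, ω_c=1
ω_s = 1 − (57/37)(0−1) = 94/37
ω_s/ω_c = 94/37

94/37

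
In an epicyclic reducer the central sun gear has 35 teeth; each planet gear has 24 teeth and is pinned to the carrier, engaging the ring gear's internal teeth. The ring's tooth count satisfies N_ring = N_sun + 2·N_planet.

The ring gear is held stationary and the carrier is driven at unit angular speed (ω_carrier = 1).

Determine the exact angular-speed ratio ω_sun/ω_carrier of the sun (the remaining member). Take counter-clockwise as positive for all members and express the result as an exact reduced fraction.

118/35

N_ring = 35 + 2·24 = 83
35(ω_s−ω_c) = −83(ω_r−ω_c),  ω_r=0, ω_c=1
ω_s = 1 − (83/35)(0−1) = 118/35
ω_s/ω_c = 118/35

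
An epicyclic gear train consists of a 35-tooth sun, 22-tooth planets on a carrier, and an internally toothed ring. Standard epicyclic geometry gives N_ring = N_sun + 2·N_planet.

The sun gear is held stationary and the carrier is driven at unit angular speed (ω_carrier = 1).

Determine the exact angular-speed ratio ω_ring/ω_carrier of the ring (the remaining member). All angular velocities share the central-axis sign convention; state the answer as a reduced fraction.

114/79

N_ring = 35 + 2·22 = 79
35(ω_s−ω_c) = −79(ω_r−ω_c),  ω_s=0, ω_c=1
ω_r = 1 − (35/79)(0−1) = 114/79
ω_r/ω_c = 114/79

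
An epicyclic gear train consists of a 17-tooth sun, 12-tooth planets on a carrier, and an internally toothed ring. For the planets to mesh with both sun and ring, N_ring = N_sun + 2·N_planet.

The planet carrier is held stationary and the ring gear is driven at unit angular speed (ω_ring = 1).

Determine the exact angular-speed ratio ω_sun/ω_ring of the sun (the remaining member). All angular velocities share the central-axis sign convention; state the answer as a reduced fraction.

-41/17

N_ring = 17 + 2·12 = 41
17(ω_s−ω_c) = −41(ω_r−ω_c),  ω_c=0, ω_r=1
ω_s = 0 − (41/17)(1−0) = -41/17
ω_s/ω_r = -41/17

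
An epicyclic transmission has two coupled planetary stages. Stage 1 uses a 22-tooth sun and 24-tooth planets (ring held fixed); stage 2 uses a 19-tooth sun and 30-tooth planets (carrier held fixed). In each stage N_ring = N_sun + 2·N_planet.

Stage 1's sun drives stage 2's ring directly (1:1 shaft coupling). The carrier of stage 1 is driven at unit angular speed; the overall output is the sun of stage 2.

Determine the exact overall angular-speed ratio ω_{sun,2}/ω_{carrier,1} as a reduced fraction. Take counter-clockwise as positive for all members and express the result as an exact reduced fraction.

-3634/209

Stage 1: N_ring = 22 + 2·24 = 70
Stage 1: 22(ω_s−ω_c) = −70(ω_r−ω_c),  ω_r=0, ω_c=1
Stage 1: ω_s = 1 − (70/22)(0−1) = 46/11
  ⇒ ω_s¹/ω_c¹ = 46/11
Stage 2: N_ring = 19 + 2·30 = 79
Stage 2: 19(ω_s−ω_c) = −79(ω_r−ω_c),  ω_c=0, ω_r=1
Stage 2: ω_s = 0 − (79/19)(1−0) = -79/19
  ⇒ ω_s²/ω_r² = -79/19
Coupling ω_r² = ω_s¹ ⇒ overall = 46/11 × -79/19 = -3634/209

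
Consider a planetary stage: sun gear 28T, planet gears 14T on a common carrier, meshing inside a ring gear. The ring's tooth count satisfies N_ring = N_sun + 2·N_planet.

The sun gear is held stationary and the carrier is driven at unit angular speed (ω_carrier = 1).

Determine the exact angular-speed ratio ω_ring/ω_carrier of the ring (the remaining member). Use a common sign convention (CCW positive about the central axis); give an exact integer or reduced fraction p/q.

N_ring = 28 + 2·14 = 56
28(ω_s−ω_c) = −56(ω_r−ω_c),  ω_s=0, ω_c=1
ω_r = 1 − (28/56)(0−1) = 3/2
ω_r/ω_c = 3/2

3/2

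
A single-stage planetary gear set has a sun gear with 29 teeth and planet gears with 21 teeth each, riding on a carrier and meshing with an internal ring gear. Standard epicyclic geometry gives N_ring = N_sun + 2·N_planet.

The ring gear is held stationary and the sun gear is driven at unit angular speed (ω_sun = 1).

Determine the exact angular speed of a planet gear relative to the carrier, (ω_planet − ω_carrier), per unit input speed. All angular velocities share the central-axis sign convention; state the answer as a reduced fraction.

-2059/2100

N_ring = 29 + 2·21 = 71
29(ω_s−ω_c) = −71(ω_r−ω_c),  ω_r=0, ω_s=1
29(1−ω_c) = −71(0−ω_c)  ⇒  100ω_c = 29  ⇒  ω_c = 29/100
sun–planet: 29·(1−29/100) = −21·(ω_p−ω_c)  ⇒  ω_p−ω_c = −(29/21)·(71/100) = -2059/2100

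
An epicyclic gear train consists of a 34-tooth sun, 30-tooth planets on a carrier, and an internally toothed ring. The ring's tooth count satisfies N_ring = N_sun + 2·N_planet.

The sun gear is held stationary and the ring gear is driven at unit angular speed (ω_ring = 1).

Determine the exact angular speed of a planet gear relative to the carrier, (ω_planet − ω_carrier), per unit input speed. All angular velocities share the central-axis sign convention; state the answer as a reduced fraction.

799/960

N_ring = 34 + 2·30 = 94
34(ω_s−ω_c) = −94(ω_r−ω_c),  ω_s=0, ω_r=1
34(0−ω_c) = −94(1−ω_c)  ⇒  128ω_c = 94  ⇒  ω_c = 47/64
sun–planet: 34·(0−47/64) = −30·(ω_p−ω_c)  ⇒  ω_p−ω_c = −(34/30)·(-47/64) = 799/960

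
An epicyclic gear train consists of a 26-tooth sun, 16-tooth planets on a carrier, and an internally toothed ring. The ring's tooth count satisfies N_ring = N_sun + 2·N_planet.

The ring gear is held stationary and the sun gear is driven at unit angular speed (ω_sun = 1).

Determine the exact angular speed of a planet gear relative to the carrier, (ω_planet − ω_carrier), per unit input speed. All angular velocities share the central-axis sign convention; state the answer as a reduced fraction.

N_ring = 26 + 2·16 = 58
26(ω_s−ω_c) = −58(ω_r−ω_c),  ω_r=0, ω_s=1
26(1−ω_c) = −58(0−ω_c)  ⇒  84ω_c = 26  ⇒  ω_c = 13/42
sun–planet: 26·(1−13/42) = −16·(ω_p−ω_c)  ⇒  ω_p−ω_c = −(26/16)·(29/42) = -377/336

-377/336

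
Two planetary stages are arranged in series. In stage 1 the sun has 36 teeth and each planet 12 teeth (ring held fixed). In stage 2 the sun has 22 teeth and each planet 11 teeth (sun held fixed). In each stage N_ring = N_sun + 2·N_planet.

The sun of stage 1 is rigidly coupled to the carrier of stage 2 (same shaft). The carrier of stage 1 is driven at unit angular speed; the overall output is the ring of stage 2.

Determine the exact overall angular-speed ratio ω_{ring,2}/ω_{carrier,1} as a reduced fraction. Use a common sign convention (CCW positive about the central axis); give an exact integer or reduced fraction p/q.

4

Stage 1: N_ring = 36 + 2·12 = 60
Stage 1: 36(ω_s−ω_c) = −60(ω_r−ω_c),  ω_r=0, ω_c=1
Stage 1: ω_s = 1 − (60/36)(0−1) = 8/3
  ⇒ ω_s¹/ω_c¹ = 8/3
Stage 2: N_ring = 22 + 2·11 = 44
Stage 2: 22(ω_s−ω_c) = −44(ω_r−ω_c),  ω_s=0, ω_c=1
Stage 2: ω_r = 1 − (22/44)(0−1) = 3/2
  ⇒ ω_r²/ω_c² = 3/2
Coupling ω_c² = ω_s¹ ⇒ overall = 8/3 × 3/2 = 4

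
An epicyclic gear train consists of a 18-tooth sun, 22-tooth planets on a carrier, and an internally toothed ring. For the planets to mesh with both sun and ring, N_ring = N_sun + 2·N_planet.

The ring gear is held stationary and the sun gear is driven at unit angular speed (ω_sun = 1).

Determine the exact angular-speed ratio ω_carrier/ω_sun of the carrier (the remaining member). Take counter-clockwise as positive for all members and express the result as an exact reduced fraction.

9/40

N_ring = 18 + 2·22 = 62
18(ω_s−ω_c) = −62(ω_r−ω_c),  ω_r=0, ω_s=1
18(1−ω_c) = −62(0−ω_c)  ⇒  80ω_c = 18  ⇒  ω_c = 9/40
ω_c/ω_s = 9/40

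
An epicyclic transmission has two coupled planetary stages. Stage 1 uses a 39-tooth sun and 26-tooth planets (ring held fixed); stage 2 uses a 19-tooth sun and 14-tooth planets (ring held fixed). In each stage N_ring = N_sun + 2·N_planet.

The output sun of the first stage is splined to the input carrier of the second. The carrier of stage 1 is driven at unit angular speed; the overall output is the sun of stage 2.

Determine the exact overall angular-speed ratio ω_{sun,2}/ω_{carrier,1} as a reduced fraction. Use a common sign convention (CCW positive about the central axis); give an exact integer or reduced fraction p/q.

Stage 1: N_ring = 39 + 2·26 = 91
Stage 1: 39(ω_s−ω_c) = −91(ω_r−ω_c),  ω_r=0, ω_c=1
Stage 1: ω_s = 1 − (91/39)(0−1) = 10/3
  ⇒ ω_s¹/ω_c¹ = 10/3
Stage 2: N_ring = 19 + 2·14 = 47
Stage 2: 19(ω_s−ω_c) = −47(ω_r−ω_c),  ω_r=0, ω_c=1
Stage 2: ω_s = 1 − (47/19)(0−1) = 66/19
  ⇒ ω_s²/ω_c² = 66/19
Coupling ω_c² = ω_s¹ ⇒ overall = 10/3 × 66/19 = 220/19

220/19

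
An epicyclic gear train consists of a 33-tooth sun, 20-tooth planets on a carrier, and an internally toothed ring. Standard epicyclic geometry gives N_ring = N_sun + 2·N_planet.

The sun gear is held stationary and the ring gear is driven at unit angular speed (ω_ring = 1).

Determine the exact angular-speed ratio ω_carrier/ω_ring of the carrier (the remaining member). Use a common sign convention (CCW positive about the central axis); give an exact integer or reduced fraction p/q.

N_ring = 33 + 2·20 = 73
33(ω_s−ω_c) = −73(ω_r−ω_c),  ω_s=0, ω_r=1
33(0−ω_c) = −73(1−ω_c)  ⇒  106ω_c = 73  ⇒  ω_c = 73/106
ω_c/ω_r = 73/106

73/106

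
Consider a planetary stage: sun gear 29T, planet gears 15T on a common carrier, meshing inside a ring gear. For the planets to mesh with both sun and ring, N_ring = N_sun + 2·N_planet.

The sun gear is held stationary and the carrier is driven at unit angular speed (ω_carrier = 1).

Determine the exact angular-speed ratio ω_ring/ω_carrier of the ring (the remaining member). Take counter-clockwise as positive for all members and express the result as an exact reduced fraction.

N_ring = 29 + 2·15 = 59
29(ω_s−ω_c) = −59(ω_r−ω_c),  ω_s=0, ω_c=1
ω_r = 1 − (29/59)(0−1) = 88/59
ω_r/ω_c = 88/59

88/59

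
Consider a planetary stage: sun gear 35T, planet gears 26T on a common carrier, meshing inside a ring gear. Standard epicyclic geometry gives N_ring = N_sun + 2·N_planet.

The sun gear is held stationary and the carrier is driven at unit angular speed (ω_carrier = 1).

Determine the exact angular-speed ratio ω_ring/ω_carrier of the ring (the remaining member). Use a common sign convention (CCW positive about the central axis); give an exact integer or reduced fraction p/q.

N_ring = 35 + 2·26 = 87
35(ω_s−ω_c) = −87(ω_r−ω_c),  ω_s=0, ω_c=1
ω_r = 1 − (35/87)(0−1) = 122/87
ω_r/ω_c = 122/87

122/87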